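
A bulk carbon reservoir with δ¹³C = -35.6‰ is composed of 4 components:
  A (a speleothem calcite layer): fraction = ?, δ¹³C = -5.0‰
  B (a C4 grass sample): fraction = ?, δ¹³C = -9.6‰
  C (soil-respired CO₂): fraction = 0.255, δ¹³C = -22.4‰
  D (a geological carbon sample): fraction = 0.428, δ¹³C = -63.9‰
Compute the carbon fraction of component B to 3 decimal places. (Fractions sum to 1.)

0.207

Let f_B and f_A be the unknown fractions; fractions sum to 1 so f_B + f_A = 0.317.
Mass balance: Σ fᵢ·δᵢ = δ_bulk ⇒ f_B·(-9.6) + f_A·(-5.0) = -35.6 − (-33.061) = -2.539
Substitute f_A = 0.317 − f_B:
f_B·(-9.6 − -5.0) = -2.539 − 0.317×(-5.0) = -0.954
f_B = -0.954 / -4.6 = 0.2073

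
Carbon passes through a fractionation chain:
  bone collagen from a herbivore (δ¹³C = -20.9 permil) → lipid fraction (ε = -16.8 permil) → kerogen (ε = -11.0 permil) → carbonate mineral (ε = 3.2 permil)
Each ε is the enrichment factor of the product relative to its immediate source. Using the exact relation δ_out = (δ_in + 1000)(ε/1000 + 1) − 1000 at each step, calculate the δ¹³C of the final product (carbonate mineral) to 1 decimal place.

-44.9 permil

step 1: δ = (-20.90 + 1000)·(-16.8/1000 + 1) − 1000 = -37.35 permil
step 2: δ = (-37.35 + 1000)·(-11.0/1000 + 1) − 1000 = -47.94 permil
step 3: δ = (-47.94 + 1000)·(3.2/1000 + 1) − 1000 = -44.89 permil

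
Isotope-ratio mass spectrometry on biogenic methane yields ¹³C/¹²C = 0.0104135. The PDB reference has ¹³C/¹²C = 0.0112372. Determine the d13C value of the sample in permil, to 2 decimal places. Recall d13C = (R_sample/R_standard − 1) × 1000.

d13C = (R_sample / R_standard − 1) × 1000
R_sample / R_standard = 0.0104135 / 0.0112372 = 0.926699
d13C = (0.926699 − 1) × 1000 = -73.301 permil

-73.30 permil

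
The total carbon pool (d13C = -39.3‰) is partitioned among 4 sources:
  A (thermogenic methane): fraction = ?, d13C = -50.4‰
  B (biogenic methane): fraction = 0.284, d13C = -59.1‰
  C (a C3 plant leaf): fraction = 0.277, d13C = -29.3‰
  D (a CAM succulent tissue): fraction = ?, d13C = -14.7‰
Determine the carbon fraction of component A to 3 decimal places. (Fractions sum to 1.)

Let f_A and f_D be the unknown fractions; fractions sum to 1 so f_A + f_D = 0.439.
Mass balance: Σ fᵢ·δᵢ = δ_bulk ⇒ f_A·(-50.4) + f_D·(-14.7) = -39.3 − (-24.901) = -14.399
Substitute f_D = 0.439 − f_A:
f_A·(-50.4 − -14.7) = -14.399 − 0.439×(-14.7) = -7.946
f_A = -7.946 / -35.7 = 0.2226

0.223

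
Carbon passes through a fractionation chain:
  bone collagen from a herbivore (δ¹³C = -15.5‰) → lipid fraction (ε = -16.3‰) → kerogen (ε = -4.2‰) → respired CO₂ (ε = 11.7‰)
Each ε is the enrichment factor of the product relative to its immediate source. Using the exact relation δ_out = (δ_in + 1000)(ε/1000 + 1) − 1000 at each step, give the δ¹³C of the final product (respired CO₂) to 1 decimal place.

step 1: δ = (-15.50 + 1000)·(-16.3/1000 + 1) − 1000 = -31.55‰
step 2: δ = (-31.55 + 1000)·(-4.2/1000 + 1) − 1000 = -35.61‰
step 3: δ = (-35.61 + 1000)·(11.7/1000 + 1) − 1000 = -24.33‰

-24.3‰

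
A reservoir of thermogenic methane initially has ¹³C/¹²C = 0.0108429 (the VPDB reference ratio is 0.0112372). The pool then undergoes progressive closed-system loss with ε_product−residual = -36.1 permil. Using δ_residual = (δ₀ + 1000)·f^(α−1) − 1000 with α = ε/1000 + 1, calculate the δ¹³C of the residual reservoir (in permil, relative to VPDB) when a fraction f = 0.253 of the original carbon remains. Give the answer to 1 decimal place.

δ₀ = (0.0108429/0.0112372 − 1)×1000 = (0.964911 − 1)×1000 = -35.089 permil
α − 1 = ε/1000 = -0.0361
f^(α−1) = 0.253^(-0.0361) = 1.050866
δ_res = (-35.089 + 1000) × 1.050866 − 1000 = 1013.992 − 1000 = 13.99 permil

14.0 permil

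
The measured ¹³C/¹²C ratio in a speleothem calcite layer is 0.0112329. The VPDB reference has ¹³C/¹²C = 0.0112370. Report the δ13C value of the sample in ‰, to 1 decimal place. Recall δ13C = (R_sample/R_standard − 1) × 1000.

δ13C = (R_sample / R_standard − 1) × 1000
R_sample / R_standard = 0.0112329 / 0.0112370 = 0.999635
δ13C = (0.999635 − 1) × 1000 = -0.36‰

-0.4‰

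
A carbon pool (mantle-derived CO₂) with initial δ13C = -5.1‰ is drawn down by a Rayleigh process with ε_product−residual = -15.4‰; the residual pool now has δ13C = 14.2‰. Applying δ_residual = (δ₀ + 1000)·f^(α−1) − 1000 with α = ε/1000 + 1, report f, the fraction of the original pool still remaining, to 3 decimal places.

0.287

α − 1 = ε/1000 = -0.0154
(δ_res + 1000)/(δ₀ + 1000) = (14.2 + 1000)/(-5.1 + 1000) = 1014.2/994.9 = 1.019399
f = 1.019399^(1/-0.0154) = exp(ln(1.019399)/-0.0154) = exp(0.01921/-0.0154)
f = exp(-1.2476) = 0.2872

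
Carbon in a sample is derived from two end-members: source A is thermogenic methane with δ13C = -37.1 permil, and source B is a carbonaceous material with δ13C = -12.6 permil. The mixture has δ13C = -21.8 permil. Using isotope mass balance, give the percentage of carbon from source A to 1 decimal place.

37.6%

δ_mix = f_A·δ_A + (1 − f_A)·δ_B  ⇒  f_A = (δ_mix − δ_B)/(δ_A − δ_B)
f_A = (-21.8 − (-12.6)) / (-37.1 − (-12.6))
f_A = -9.2 / -24.5 = 0.3755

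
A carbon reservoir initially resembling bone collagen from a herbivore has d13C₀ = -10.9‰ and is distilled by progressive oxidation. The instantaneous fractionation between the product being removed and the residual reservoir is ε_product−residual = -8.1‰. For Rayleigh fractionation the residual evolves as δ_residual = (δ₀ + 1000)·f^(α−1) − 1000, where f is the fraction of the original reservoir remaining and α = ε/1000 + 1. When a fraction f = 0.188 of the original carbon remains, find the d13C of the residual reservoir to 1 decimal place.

2.6‰

Rayleigh residual: δ_res = (δ₀ + 1000)·f^(α−1) − 1000
α = ε/1000 + 1 = 0.99190, so α − 1 = -0.00810
f^(α−1) = 0.188^(-0.00810) = 1.013630
δ_res = (-10.9 + 1000) × 1.013630 − 1000 = 1002.581 − 1000 = 2.58‰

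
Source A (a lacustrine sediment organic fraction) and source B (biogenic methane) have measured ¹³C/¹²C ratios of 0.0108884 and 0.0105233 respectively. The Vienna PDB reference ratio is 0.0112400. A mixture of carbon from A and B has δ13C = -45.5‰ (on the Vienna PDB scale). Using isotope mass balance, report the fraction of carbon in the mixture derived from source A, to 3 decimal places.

0.562

δ_A = (0.0108884/0.0112400 − 1)×1000 = (0.968719 − 1)×1000 = -31.281‰
δ_B = (0.0105233/0.0112400 − 1)×1000 = (0.936237 − 1)×1000 = -63.763‰
f_A = (δ_mix − δ_B)/(δ_A − δ_B) = (-45.5 − (-63.763))/(-31.281 − (-63.763))
f_A = 18.263 / 32.482 = 0.5623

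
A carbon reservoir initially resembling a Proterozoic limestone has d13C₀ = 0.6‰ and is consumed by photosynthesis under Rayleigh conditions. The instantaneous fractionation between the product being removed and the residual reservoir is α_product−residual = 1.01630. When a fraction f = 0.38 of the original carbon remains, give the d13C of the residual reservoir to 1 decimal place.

Rayleigh residual: δ_res = (δ₀ + 1000)·f^(α−1) − 1000
α − 1 = 0.01630
f^(α−1) = 0.38^(0.01630) = 0.984352
δ_res = (0.6 + 1000) × 0.984352 − 1000 = 984.943 − 1000 = -15.06‰

-15.1‰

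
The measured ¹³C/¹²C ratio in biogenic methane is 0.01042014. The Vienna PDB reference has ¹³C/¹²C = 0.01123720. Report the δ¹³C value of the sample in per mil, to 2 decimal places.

δ¹³C = (R_sample / R_standard − 1) × 1000
R_sample / R_standard = 0.01042014 / 0.01123720 = 0.927290
δ¹³C = (0.927290 − 1) × 1000 = -72.710 per mil

-72.71 per mil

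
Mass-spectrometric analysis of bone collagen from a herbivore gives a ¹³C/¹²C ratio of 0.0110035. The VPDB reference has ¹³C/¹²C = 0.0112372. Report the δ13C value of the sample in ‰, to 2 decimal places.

-20.80‰

δ13C = (R_sample / R_standard − 1) × 1000
R_sample / R_standard = 0.0110035 / 0.0112372 = 0.979203
δ13C = (0.979203 − 1) × 1000 = -20.797‰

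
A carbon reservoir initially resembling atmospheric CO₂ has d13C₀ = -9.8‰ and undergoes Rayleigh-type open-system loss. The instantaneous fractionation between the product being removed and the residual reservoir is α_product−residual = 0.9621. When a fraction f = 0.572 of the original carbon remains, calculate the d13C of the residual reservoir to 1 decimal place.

Rayleigh residual: δ_res = (δ₀ + 1000)·f^(α−1) − 1000
α − 1 = -0.03790
f^(α−1) = 0.572^(-0.03790) = 1.021397
δ_res = (-9.8 + 1000) × 1.021397 − 1000 = 1011.388 − 1000 = 11.39‰

11.4‰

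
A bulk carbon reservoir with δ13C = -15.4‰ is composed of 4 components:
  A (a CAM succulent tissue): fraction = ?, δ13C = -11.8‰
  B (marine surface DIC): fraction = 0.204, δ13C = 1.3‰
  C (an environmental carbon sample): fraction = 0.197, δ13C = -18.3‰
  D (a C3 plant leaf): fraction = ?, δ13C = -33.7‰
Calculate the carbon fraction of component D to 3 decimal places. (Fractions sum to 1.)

0.228

Let f_D and f_A be the unknown fractions; fractions sum to 1 so f_D + f_A = 0.599.
Mass balance: Σ fᵢ·δᵢ = δ_bulk ⇒ f_D·(-33.7) + f_A·(-11.8) = -15.4 − (-3.340) = -12.060
Substitute f_A = 0.599 − f_D:
f_D·(-33.7 − -11.8) = -12.060 − 0.599×(-11.8) = -4.992
f_D = -4.992 / -21.9 = 0.2279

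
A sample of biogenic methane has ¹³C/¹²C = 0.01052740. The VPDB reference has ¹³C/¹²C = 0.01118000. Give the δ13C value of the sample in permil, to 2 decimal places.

δ13C = (R_sample / R_standard − 1) × 1000
R_sample / R_standard = 0.01052740 / 0.01118000 = 0.941628
δ13C = (0.941628 − 1) × 1000 = -58.372 permil

-58.37 permil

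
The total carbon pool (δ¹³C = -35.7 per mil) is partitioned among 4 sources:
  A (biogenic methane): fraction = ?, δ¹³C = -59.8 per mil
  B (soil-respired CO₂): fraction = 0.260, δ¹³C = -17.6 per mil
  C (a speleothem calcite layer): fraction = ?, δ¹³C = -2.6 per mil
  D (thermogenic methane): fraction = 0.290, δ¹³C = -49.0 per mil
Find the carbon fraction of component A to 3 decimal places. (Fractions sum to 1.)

0.275

Let f_A and f_C be the unknown fractions; fractions sum to 1 so f_A + f_C = 0.450.
Mass balance: Σ fᵢ·δᵢ = δ_bulk ⇒ f_A·(-59.8) + f_C·(-2.6) = -35.7 − (-18.786) = -16.914
Substitute f_C = 0.450 − f_A:
f_A·(-59.8 − -2.6) = -16.914 − 0.450×(-2.6) = -15.744
f_A = -15.744 / -57.2 = 0.2752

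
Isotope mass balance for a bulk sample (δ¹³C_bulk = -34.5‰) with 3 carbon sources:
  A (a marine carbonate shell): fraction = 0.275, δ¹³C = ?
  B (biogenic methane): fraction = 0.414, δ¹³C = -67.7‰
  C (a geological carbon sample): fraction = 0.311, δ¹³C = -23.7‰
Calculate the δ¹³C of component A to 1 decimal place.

Isotope mass balance: δ_bulk = Σ fᵢ·δᵢ.
-34.5 = 0.275×δ_A + 0.414×(-67.7) + 0.311×(-23.7)
0.275·δ_A = -34.5 − (-35.398) = 0.898
δ_A = 0.898 / 0.275 = 3.27‰

3.3‰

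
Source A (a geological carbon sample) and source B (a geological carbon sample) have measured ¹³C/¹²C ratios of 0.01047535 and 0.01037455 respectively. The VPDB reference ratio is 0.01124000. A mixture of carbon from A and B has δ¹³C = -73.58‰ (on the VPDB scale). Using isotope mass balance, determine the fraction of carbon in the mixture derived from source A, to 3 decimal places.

δ_A = (0.01047535/0.01124000 − 1)×1000 = (0.931971 − 1)×1000 = -68.029‰
δ_B = (0.01037455/0.01124000 − 1)×1000 = (0.923003 − 1)×1000 = -76.997‰
f_A = (δ_mix − δ_B)/(δ_A − δ_B) = (-73.58 − (-76.997))/(-68.029 − (-76.997))
f_A = 3.417 / 8.968 = 0.3811

0.381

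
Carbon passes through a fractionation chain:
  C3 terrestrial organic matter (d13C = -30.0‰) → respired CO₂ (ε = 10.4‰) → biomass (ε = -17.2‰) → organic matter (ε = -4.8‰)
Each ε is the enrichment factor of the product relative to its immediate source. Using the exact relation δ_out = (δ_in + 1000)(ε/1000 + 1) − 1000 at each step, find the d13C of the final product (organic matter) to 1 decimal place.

step 1: δ = (-30.00 + 1000)·(10.4/1000 + 1) − 1000 = -19.91‰
step 2: δ = (-19.91 + 1000)·(-17.2/1000 + 1) − 1000 = -36.77‰
step 3: δ = (-36.77 + 1000)·(-4.8/1000 + 1) − 1000 = -41.39‰

-41.4‰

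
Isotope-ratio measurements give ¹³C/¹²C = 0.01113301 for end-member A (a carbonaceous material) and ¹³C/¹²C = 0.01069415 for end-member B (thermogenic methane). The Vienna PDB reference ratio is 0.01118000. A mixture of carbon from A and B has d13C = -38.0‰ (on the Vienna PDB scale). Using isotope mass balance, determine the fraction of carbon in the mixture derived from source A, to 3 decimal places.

δ_A = (0.01113301/0.01118000 − 1)×1000 = (0.995797 − 1)×1000 = -4.203‰
δ_B = (0.01069415/0.01118000 − 1)×1000 = (0.956543 − 1)×1000 = -43.457‰
f_A = (δ_mix − δ_B)/(δ_A − δ_B) = (-38.0 − (-43.457))/(-4.203 − (-43.457))
f_A = 5.457 / 39.254 = 0.1390

0.139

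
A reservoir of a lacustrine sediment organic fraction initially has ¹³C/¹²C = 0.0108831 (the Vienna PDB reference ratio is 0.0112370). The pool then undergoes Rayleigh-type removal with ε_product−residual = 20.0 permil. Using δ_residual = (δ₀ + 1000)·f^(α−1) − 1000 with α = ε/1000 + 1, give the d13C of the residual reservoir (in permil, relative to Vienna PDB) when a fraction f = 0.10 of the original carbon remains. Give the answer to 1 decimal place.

-75.1 permil

δ₀ = (0.0108831/0.0112370 − 1)×1000 = (0.968506 − 1)×1000 = -31.494 permil
α − 1 = ε/1000 = 0.0200
f^(α−1) = 0.10^(0.0200) = 0.954993
δ_res = (-31.494 + 1000) × 0.954993 − 1000 = 924.916 − 1000 = -75.08 permil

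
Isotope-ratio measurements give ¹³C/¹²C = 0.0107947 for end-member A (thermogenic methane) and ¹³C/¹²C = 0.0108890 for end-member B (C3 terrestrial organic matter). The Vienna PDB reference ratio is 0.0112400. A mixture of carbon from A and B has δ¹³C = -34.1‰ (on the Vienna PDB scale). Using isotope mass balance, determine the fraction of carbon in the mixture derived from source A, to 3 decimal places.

δ_A = (0.0107947/0.0112400 − 1)×1000 = (0.960383 − 1)×1000 = -39.617‰
δ_B = (0.0108890/0.0112400 − 1)×1000 = (0.968772 − 1)×1000 = -31.228‰
f_A = (δ_mix − δ_B)/(δ_A − δ_B) = (-34.1 − (-31.228))/(-39.617 − (-31.228))
f_A = -2.872 / -8.390 = 0.3424

0.342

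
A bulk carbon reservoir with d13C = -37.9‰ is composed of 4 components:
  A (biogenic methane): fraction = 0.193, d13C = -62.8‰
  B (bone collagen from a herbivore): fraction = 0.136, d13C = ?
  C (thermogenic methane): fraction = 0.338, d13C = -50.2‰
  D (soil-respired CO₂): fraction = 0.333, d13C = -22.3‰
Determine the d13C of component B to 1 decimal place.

Isotope mass balance: δ_bulk = Σ fᵢ·δᵢ.
-37.9 = 0.193×(-62.8) + 0.136×δ_B + 0.338×(-50.2) + 0.333×(-22.3)
0.136·δ_B = -37.9 − (-36.514) = -1.386
δ_B = -1.386 / 0.136 = -10.19‰

-10.2‰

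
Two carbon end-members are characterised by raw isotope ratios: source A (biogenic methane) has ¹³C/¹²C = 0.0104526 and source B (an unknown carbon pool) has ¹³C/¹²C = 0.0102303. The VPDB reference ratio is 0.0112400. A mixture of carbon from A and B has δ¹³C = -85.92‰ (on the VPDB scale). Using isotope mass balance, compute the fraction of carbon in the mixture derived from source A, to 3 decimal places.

0.198

δ_A = (0.0104526/0.0112400 − 1)×1000 = (0.929947 − 1)×1000 = -70.053‰
δ_B = (0.0102303/0.0112400 − 1)×1000 = (0.910169 − 1)×1000 = -89.831‰
f_A = (δ_mix − δ_B)/(δ_A − δ_B) = (-85.92 − (-89.831))/(-70.053 − (-89.831))
f_A = 3.911 / 19.778 = 0.1977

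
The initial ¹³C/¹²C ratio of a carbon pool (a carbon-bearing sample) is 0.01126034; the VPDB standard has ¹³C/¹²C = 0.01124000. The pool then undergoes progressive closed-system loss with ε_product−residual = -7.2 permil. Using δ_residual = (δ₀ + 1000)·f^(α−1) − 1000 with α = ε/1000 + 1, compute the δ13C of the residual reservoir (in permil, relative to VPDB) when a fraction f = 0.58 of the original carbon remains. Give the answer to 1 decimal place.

δ₀ = (0.01126034/0.01124000 − 1)×1000 = (1.001810 − 1)×1000 = 1.810 permil
α − 1 = ε/1000 = -0.0072
f^(α−1) = 0.58^(-0.0072) = 1.003930
δ_res = (1.810 + 1000) × 1.003930 − 1000 = 1005.746 − 1000 = 5.75 permil

5.7 permil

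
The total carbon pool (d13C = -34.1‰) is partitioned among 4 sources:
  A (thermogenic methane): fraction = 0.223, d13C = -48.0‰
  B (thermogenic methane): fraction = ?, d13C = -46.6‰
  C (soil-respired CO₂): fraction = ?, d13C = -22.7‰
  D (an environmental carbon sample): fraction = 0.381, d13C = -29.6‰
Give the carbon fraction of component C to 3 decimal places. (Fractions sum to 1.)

Let f_C and f_B be the unknown fractions; fractions sum to 1 so f_C + f_B = 0.396.
Mass balance: Σ fᵢ·δᵢ = δ_bulk ⇒ f_C·(-22.7) + f_B·(-46.6) = -34.1 − (-21.982) = -12.118
Substitute f_B = 0.396 − f_C:
f_C·(-22.7 − -46.6) = -12.118 − 0.396×(-46.6) = 6.335
f_C = 6.335 / 23.9 = 0.2651

0.265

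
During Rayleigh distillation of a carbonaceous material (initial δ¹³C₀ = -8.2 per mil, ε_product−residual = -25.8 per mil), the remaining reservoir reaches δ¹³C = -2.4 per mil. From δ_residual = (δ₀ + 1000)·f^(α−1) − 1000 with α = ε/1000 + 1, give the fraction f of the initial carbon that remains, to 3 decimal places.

0.798

α − 1 = ε/1000 = -0.0258
(δ_res + 1000)/(δ₀ + 1000) = (-2.4 + 1000)/(-8.2 + 1000) = 997.6/991.8 = 1.005848
f = 1.005848^(1/-0.0258) = exp(ln(1.005848)/-0.0258) = exp(0.00583/-0.0258)
f = exp(-0.2260) = 0.7977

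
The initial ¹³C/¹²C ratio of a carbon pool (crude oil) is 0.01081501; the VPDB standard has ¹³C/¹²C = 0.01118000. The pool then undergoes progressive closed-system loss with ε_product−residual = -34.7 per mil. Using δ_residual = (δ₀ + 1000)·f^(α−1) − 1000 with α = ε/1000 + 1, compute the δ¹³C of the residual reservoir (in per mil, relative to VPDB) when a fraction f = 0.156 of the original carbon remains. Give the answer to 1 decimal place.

31.8 per mil

δ₀ = (0.01081501/0.01118000 − 1)×1000 = (0.967353 − 1)×1000 = -32.647 per mil
α − 1 = ε/1000 = -0.0347
f^(α−1) = 0.156^(-0.0347) = 1.066593
δ_res = (-32.647 + 1000) × 1.066593 − 1000 = 1031.772 − 1000 = 31.77 per mil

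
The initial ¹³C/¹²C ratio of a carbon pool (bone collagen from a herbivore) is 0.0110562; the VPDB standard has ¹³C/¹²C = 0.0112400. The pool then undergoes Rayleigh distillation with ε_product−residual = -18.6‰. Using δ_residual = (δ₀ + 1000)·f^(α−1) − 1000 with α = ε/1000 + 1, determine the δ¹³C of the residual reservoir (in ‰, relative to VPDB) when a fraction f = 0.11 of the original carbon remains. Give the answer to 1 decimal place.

24.9‰

δ₀ = (0.0110562/0.0112400 − 1)×1000 = (0.983648 − 1)×1000 = -16.352‰
α − 1 = ε/1000 = -0.0186
f^(α−1) = 0.11^(-0.0186) = 1.041910
δ_res = (-16.352 + 1000) × 1.041910 − 1000 = 1024.872 − 1000 = 24.87‰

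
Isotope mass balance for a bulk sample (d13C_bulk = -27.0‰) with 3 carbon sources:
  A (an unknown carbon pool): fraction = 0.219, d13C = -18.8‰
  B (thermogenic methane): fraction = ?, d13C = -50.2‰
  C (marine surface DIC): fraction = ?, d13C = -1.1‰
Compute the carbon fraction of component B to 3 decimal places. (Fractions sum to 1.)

Let f_B and f_C be the unknown fractions; fractions sum to 1 so f_B + f_C = 0.781.
Mass balance: Σ fᵢ·δᵢ = δ_bulk ⇒ f_B·(-50.2) + f_C·(-1.1) = -27.0 − (-4.117) = -22.883
Substitute f_C = 0.781 − f_B:
f_B·(-50.2 − -1.1) = -22.883 − 0.781×(-1.1) = -22.024
f_B = -22.024 / -49.1 = 0.4485

0.449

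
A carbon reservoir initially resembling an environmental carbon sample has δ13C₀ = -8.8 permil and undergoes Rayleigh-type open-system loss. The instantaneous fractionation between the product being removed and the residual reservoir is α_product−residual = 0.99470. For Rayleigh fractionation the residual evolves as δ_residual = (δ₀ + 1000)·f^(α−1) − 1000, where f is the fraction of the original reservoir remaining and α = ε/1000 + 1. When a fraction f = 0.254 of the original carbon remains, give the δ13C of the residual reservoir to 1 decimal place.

Rayleigh residual: δ_res = (δ₀ + 1000)·f^(α−1) − 1000
α − 1 = -0.00530
f^(α−1) = 0.254^(-0.00530) = 1.007290
δ_res = (-8.8 + 1000) × 1.007290 − 1000 = 998.426 − 1000 = -1.57 permil

-1.6 permil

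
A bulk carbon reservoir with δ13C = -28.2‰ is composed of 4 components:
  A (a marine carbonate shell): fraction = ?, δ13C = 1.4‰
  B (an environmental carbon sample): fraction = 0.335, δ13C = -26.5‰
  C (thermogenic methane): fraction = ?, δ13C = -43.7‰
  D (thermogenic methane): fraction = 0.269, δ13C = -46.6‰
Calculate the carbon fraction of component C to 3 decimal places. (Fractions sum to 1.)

Let f_C and f_A be the unknown fractions; fractions sum to 1 so f_C + f_A = 0.396.
Mass balance: Σ fᵢ·δᵢ = δ_bulk ⇒ f_C·(-43.7) + f_A·(1.4) = -28.2 − (-21.413) = -6.787
Substitute f_A = 0.396 − f_C:
f_C·(-43.7 − 1.4) = -6.787 − 0.396×(1.4) = -7.341
f_C = -7.341 / -45.1 = 0.1628

0.163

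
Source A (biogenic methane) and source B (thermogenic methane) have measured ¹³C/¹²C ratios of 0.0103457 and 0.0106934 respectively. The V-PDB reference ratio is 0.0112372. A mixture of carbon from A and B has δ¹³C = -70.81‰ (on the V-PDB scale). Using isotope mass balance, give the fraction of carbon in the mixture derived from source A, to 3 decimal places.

δ_A = (0.0103457/0.0112372 − 1)×1000 = (0.920665 − 1)×1000 = -79.335‰
δ_B = (0.0106934/0.0112372 − 1)×1000 = (0.951607 − 1)×1000 = -48.393‰
f_A = (δ_mix − δ_B)/(δ_A − δ_B) = (-70.81 − (-48.393))/(-79.335 − (-48.393))
f_A = -22.417 / -30.942 = 0.7245

0.724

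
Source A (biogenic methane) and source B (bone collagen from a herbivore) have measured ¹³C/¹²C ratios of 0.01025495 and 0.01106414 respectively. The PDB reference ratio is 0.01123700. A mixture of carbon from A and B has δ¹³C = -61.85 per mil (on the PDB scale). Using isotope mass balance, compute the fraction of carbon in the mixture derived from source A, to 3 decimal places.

δ_A = (0.01025495/0.01123700 − 1)×1000 = (0.912606 − 1)×1000 = -87.394 per mil
δ_B = (0.01106414/0.01123700 − 1)×1000 = (0.984617 − 1)×1000 = -15.383 per mil
f_A = (δ_mix − δ_B)/(δ_A − δ_B) = (-61.85 − (-15.383))/(-87.394 − (-15.383))
f_A = -46.467 / -72.011 = 0.6453

0.645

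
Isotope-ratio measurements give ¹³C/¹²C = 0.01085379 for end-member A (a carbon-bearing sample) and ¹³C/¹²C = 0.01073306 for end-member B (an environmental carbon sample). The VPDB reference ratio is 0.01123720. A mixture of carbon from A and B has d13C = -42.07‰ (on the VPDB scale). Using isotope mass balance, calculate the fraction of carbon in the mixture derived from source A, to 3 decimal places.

δ_A = (0.01085379/0.01123720 − 1)×1000 = (0.965880 − 1)×1000 = -34.120‰
δ_B = (0.01073306/0.01123720 − 1)×1000 = (0.955137 − 1)×1000 = -44.863‰
f_A = (δ_mix − δ_B)/(δ_A − δ_B) = (-42.07 − (-44.863))/(-34.120 − (-44.863))
f_A = 2.793 / 10.744 = 0.2600

0.260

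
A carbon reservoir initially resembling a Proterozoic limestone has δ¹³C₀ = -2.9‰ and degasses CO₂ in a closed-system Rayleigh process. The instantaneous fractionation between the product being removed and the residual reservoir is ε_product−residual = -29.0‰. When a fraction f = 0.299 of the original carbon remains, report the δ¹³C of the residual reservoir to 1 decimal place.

Rayleigh residual: δ_res = (δ₀ + 1000)·f^(α−1) − 1000
α = ε/1000 + 1 = 0.97100, so α − 1 = -0.02900
f^(α−1) = 0.299^(-0.02900) = 1.035632
δ_res = (-2.9 + 1000) × 1.035632 − 1000 = 1032.629 − 1000 = 32.63‰

32.6‰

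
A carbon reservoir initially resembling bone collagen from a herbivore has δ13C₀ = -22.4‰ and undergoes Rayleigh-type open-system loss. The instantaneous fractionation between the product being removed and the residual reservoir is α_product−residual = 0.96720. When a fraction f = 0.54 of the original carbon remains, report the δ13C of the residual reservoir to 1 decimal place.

Rayleigh residual: δ_res = (δ₀ + 1000)·f^(α−1) − 1000
α − 1 = -0.03280
f^(α−1) = 0.54^(-0.03280) = 1.020417
δ_res = (-22.4 + 1000) × 1.020417 − 1000 = 997.559 − 1000 = -2.44‰

-2.4‰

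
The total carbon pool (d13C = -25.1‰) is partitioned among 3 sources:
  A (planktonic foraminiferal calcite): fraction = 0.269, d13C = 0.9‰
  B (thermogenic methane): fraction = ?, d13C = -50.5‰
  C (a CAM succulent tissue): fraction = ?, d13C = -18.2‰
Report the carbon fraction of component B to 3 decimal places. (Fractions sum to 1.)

0.373

Let f_B and f_C be the unknown fractions; fractions sum to 1 so f_B + f_C = 0.731.
Mass balance: Σ fᵢ·δᵢ = δ_bulk ⇒ f_B·(-50.5) + f_C·(-18.2) = -25.1 − (0.242) = -25.342
Substitute f_C = 0.731 − f_B:
f_B·(-50.5 − -18.2) = -25.342 − 0.731×(-18.2) = -12.038
f_B = -12.038 / -32.3 = 0.3727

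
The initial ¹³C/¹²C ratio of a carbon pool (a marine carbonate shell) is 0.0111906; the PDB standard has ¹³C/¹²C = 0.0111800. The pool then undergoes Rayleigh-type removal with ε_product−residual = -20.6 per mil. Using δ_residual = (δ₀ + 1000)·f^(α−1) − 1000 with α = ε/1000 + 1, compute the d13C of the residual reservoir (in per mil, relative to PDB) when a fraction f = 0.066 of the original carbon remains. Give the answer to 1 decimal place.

δ₀ = (0.0111906/0.0111800 − 1)×1000 = (1.000948 − 1)×1000 = 0.948 per mil
α − 1 = ε/1000 = -0.0206
f^(α−1) = 0.066^(-0.0206) = 1.057590
δ_res = (0.948 + 1000) × 1.057590 − 1000 = 1058.593 − 1000 = 58.59 per mil

58.6 per mil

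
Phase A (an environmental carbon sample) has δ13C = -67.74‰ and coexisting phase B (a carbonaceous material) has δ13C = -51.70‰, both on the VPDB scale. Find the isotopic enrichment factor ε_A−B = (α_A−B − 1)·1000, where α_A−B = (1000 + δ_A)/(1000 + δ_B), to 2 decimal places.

-16.91‰

α_A−B = (1000 + -67.74) / (1000 + -51.70) = 932.26 / 948.30 = 0.983086
ε_A−B = (0.983086 − 1) × 1000 = -16.914‰
(The approximation ε ≈ δ_A − δ_B would give -16.04‰.)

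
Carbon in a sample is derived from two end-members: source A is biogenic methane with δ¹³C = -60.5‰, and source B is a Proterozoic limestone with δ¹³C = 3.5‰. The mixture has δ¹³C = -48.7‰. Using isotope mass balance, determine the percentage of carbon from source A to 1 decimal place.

δ_mix = f_A·δ_A + (1 − f_A)·δ_B  ⇒  f_A = (δ_mix − δ_B)/(δ_A − δ_B)
f_A = (-48.7 − (3.5)) / (-60.5 − (3.5))
f_A = -52.2 / -64.0 = 0.8156

81.6%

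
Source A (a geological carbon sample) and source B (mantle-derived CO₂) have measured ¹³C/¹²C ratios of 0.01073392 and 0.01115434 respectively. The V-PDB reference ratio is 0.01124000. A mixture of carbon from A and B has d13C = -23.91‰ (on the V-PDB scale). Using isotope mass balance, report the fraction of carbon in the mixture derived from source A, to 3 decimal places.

δ_A = (0.01073392/0.01124000 − 1)×1000 = (0.954975 − 1)×1000 = -45.025‰
δ_B = (0.01115434/0.01124000 − 1)×1000 = (0.992379 − 1)×1000 = -7.621‰
f_A = (δ_mix − δ_B)/(δ_A − δ_B) = (-23.91 − (-7.621))/(-45.025 − (-7.621))
f_A = -16.289 / -37.404 = 0.4355

0.435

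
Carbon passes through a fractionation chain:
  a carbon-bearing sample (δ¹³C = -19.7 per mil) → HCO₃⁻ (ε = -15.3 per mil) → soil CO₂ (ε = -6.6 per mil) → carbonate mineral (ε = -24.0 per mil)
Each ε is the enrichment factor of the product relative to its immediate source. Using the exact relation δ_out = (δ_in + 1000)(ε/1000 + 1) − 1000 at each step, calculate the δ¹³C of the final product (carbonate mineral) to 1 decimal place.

step 1: δ = (-19.70 + 1000)·(-15.3/1000 + 1) − 1000 = -34.70 per mil
step 2: δ = (-34.70 + 1000)·(-6.6/1000 + 1) − 1000 = -41.07 per mil
step 3: δ = (-41.07 + 1000)·(-24.0/1000 + 1) − 1000 = -64.08 per mil

-64.1 per mil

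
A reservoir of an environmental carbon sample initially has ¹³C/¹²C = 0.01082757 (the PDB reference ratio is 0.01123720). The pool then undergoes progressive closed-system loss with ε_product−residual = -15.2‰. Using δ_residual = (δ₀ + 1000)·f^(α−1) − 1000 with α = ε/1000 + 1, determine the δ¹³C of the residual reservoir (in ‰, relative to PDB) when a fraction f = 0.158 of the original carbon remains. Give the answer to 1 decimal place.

-9.0‰

δ₀ = (0.01082757/0.01123720 − 1)×1000 = (0.963547 − 1)×1000 = -36.453‰
α − 1 = ε/1000 = -0.0152
f^(α−1) = 0.158^(-0.0152) = 1.028443
δ_res = (-36.453 + 1000) × 1.028443 − 1000 = 990.954 − 1000 = -9.05‰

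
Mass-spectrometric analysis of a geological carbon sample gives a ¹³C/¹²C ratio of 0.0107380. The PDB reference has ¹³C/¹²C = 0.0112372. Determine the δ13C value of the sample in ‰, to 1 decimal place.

δ13C = (R_sample / R_standard − 1) × 1000
R_sample / R_standard = 0.0107380 / 0.0112372 = 0.955576
δ13C = (0.955576 − 1) × 1000 = -44.42‰

-44.4‰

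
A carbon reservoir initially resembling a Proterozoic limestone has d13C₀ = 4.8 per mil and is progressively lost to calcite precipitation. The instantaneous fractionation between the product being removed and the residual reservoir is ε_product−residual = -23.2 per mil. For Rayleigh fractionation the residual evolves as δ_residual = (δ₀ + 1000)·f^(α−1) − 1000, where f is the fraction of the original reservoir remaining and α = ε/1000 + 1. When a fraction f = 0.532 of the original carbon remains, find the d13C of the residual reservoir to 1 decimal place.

19.6 per mil

Rayleigh residual: δ_res = (δ₀ + 1000)·f^(α−1) − 1000
α = ε/1000 + 1 = 0.97680, so α − 1 = -0.02320
f^(α−1) = 0.532^(-0.02320) = 1.014750
δ_res = (4.8 + 1000) × 1.014750 − 1000 = 1019.620 − 1000 = 19.62 per mil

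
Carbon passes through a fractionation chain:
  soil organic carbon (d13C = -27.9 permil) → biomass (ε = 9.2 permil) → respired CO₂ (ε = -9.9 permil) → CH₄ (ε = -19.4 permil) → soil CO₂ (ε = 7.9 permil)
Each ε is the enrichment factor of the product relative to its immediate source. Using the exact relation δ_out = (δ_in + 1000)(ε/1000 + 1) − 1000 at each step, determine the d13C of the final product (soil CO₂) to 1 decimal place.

step 1: δ = (-27.90 + 1000)·(9.2/1000 + 1) − 1000 = -18.96 permil
step 2: δ = (-18.96 + 1000)·(-9.9/1000 + 1) − 1000 = -28.67 permil
step 3: δ = (-28.67 + 1000)·(-19.4/1000 + 1) − 1000 = -47.51 permil
step 4: δ = (-47.51 + 1000)·(7.9/1000 + 1) − 1000 = -39.99 permil

-40.0 permil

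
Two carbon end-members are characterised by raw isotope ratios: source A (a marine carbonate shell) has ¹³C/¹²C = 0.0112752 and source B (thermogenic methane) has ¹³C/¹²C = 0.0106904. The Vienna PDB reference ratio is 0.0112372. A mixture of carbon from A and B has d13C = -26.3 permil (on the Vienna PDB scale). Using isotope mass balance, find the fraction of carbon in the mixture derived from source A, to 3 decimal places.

δ_A = (0.0112752/0.0112372 − 1)×1000 = (1.003382 − 1)×1000 = 3.382 permil
δ_B = (0.0106904/0.0112372 − 1)×1000 = (0.951340 − 1)×1000 = -48.660 permil
f_A = (δ_mix − δ_B)/(δ_A − δ_B) = (-26.3 − (-48.660))/(3.382 − (-48.660))
f_A = 22.360 / 52.041 = 0.4297

0.430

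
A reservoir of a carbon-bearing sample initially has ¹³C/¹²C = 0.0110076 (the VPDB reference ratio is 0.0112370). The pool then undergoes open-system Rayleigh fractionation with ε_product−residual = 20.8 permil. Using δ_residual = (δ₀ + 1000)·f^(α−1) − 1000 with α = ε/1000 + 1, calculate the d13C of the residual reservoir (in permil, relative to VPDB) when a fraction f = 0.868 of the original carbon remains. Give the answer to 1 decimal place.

δ₀ = (0.0110076/0.0112370 − 1)×1000 = (0.979585 − 1)×1000 = -20.415 permil
α − 1 = ε/1000 = 0.0208
f^(α−1) = 0.868^(0.0208) = 0.997060
δ_res = (-20.415 + 1000) × 0.997060 − 1000 = 976.705 − 1000 = -23.29 permil

-23.3 permil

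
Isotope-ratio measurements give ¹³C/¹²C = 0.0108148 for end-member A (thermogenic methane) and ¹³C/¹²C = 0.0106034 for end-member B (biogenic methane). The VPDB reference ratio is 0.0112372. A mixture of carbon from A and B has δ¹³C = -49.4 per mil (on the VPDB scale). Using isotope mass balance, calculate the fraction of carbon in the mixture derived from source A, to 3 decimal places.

0.372

δ_A = (0.0108148/0.0112372 − 1)×1000 = (0.962411 − 1)×1000 = -37.589 per mil
δ_B = (0.0106034/0.0112372 − 1)×1000 = (0.943598 − 1)×1000 = -56.402 per mil
f_A = (δ_mix − δ_B)/(δ_A − δ_B) = (-49.4 − (-56.402))/(-37.589 − (-56.402))
f_A = 7.002 / 18.813 = 0.3722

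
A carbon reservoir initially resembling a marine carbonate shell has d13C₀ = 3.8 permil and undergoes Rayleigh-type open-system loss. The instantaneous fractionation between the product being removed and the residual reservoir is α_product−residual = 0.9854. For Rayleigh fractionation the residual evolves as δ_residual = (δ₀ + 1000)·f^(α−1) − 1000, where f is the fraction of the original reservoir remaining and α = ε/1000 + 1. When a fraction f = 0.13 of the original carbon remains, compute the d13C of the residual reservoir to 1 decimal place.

34.2 permil

Rayleigh residual: δ_res = (δ₀ + 1000)·f^(α−1) − 1000
α − 1 = -0.01460
f^(α−1) = 0.13^(-0.01460) = 1.030235
δ_res = (3.8 + 1000) × 1.030235 − 1000 = 1034.150 − 1000 = 34.15 permil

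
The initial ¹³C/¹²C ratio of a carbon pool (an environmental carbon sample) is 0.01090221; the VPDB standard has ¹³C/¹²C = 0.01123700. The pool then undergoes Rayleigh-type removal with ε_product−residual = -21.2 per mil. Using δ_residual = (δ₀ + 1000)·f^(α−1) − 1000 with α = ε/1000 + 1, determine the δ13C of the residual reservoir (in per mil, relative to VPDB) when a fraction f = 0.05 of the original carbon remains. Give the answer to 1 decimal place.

δ₀ = (0.01090221/0.01123700 − 1)×1000 = (0.970206 − 1)×1000 = -29.794 per mil
α − 1 = ε/1000 = -0.0212
f^(α−1) = 0.05^(-0.0212) = 1.065570
δ_res = (-29.794 + 1000) × 1.065570 − 1000 = 1033.823 − 1000 = 33.82 per mil

33.8 per mil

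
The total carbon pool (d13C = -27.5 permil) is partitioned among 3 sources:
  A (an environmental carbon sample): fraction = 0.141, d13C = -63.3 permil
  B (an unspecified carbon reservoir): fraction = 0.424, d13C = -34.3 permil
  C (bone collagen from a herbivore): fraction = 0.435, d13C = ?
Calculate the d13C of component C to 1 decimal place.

-9.3 permil

Isotope mass balance: δ_bulk = Σ fᵢ·δᵢ.
-27.5 = 0.141×(-63.3) + 0.424×(-34.3) + 0.435×δ_C
0.435·δ_C = -27.5 − (-23.468) = -4.032
δ_C = -4.032 / 0.435 = -9.27 permil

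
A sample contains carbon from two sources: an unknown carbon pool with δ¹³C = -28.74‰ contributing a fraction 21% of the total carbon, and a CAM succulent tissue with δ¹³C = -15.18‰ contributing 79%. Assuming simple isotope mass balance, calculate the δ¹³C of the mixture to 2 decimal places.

-18.03‰

δ_mix = f_A·δ_A + f_B·δ_B
δ_mix = 0.21 × (-28.74) + 0.79 × (-15.18)
δ_mix = -6.035 + -11.992 = -18.028‰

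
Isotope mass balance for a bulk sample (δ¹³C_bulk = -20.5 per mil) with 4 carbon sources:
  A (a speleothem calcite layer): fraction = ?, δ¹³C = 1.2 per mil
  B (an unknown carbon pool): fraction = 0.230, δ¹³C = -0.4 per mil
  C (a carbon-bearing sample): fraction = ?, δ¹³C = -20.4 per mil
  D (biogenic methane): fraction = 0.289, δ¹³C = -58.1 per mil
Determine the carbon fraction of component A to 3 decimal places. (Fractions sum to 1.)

Let f_A and f_C be the unknown fractions; fractions sum to 1 so f_A + f_C = 0.481.
Mass balance: Σ fᵢ·δᵢ = δ_bulk ⇒ f_A·(1.2) + f_C·(-20.4) = -20.5 − (-16.883) = -3.617
Substitute f_C = 0.481 − f_A:
f_A·(1.2 − -20.4) = -3.617 − 0.481×(-20.4) = 6.195
f_A = 6.195 / 21.6 = 0.2868

0.287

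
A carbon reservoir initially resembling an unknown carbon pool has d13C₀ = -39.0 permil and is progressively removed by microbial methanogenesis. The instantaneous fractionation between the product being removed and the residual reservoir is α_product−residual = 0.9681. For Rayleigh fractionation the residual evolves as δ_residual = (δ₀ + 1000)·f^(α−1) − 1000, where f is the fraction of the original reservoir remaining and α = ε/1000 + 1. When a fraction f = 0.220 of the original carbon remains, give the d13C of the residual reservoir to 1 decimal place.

8.6 permil

Rayleigh residual: δ_res = (δ₀ + 1000)·f^(α−1) − 1000
α − 1 = -0.03190
f^(α−1) = 0.220^(-0.03190) = 1.049486
δ_res = (-39.0 + 1000) × 1.049486 − 1000 = 1008.556 − 1000 = 8.56 permil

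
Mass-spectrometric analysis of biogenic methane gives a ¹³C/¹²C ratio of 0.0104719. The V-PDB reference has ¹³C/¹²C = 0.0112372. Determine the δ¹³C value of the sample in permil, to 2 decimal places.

-68.10 permil

δ¹³C = (R_sample / R_standard − 1) × 1000
R_sample / R_standard = 0.0104719 / 0.0112372 = 0.931896
δ¹³C = (0.931896 − 1) × 1000 = -68.104 permil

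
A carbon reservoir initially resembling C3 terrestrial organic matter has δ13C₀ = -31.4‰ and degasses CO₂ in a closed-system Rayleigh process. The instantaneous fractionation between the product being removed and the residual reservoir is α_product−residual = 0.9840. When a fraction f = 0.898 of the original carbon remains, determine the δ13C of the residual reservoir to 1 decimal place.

-29.7‰

Rayleigh residual: δ_res = (δ₀ + 1000)·f^(α−1) − 1000
α − 1 = -0.01600
f^(α−1) = 0.898^(-0.01600) = 1.001723
δ_res = (-31.4 + 1000) × 1.001723 − 1000 = 970.269 − 1000 = -29.73‰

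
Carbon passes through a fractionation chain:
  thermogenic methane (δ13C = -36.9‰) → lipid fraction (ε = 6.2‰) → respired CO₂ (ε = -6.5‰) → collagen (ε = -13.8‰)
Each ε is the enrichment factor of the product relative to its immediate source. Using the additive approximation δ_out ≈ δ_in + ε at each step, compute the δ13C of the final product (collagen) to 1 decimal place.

step 1: δ ≈ -36.9 + (6.2) = -30.7‰
step 2: δ ≈ -30.7 + (-6.5) = -37.2‰
step 3: δ ≈ -37.2 + (-13.8) = -51.0‰

-51.0‰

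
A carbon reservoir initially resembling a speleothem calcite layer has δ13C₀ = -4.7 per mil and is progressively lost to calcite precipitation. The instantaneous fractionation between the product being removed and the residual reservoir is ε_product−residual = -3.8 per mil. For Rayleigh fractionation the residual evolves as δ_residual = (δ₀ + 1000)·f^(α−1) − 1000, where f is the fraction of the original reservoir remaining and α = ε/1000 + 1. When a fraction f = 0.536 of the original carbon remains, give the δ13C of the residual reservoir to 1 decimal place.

Rayleigh residual: δ_res = (δ₀ + 1000)·f^(α−1) − 1000
α = ε/1000 + 1 = 0.99620, so α − 1 = -0.00380
f^(α−1) = 0.536^(-0.00380) = 1.002373
δ_res = (-4.7 + 1000) × 1.002373 − 1000 = 997.661 − 1000 = -2.34 per mil

-2.3 per mil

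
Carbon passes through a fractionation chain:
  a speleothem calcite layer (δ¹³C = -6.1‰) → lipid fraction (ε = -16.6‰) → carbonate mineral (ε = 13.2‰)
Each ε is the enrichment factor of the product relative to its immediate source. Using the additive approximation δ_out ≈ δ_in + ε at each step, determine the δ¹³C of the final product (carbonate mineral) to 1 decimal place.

-9.5‰

step 1: δ ≈ -6.1 + (-16.6) = -22.7‰
step 2: δ ≈ -22.7 + (13.2) = -9.5‰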